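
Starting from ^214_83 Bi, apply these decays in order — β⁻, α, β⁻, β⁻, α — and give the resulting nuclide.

Start: (A, Z) = (214, 83).
After β⁻: (214, 84).
After α: (210, 82).
After β⁻: (210, 83).
After β⁻: (210, 84).
After α: (206, 82).
Z = 82 is lead.

Pb-206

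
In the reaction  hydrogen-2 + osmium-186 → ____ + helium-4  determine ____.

Re-184

Conserve mass number: 2 + 186 = A + 4, so A = 184.
Conserve atomic number: 1 + 76 = Z + 2, so Z = 75.
Z = 75 is rhenium, so the species is rhenium-184.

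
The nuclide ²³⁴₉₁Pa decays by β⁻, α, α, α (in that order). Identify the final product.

Start: (A, Z) = (234, 91).
After β⁻: (234, 92).
After α: (230, 90).
After α: (226, 88).
After α: (222, 86).
Z = 86 is radon.

Rn-222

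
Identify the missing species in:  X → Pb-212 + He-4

Po-216

Conserve mass number: A = 212 + 4, so A = 216.
Conserve atomic number: Z = 82 + 2, so Z = 84.
Z = 84 is polonium, so the species is Po-216.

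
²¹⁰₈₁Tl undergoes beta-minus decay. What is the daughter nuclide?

Pb-210

Beta-minus decay: mass number changes by +0, atomic number by +1.
A: 210 = 210; Z: 81 + 1 = 82.
Z = 82 is lead, so the daughter is ²¹⁰₈₂Pb.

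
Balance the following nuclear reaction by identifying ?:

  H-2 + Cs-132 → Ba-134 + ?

Conserve mass number: 2 + 132 = 134 + A, so A = 0.
Conserve atomic number: 1 + 55 = 56 + Z, so Z = 0.
A = 0 and Z = 0 is γ — a gamma ray.

gamma ray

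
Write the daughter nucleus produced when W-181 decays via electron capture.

Ta-181

Electron capture: mass number changes by +0, atomic number by -1.
A: 181 = 181; Z: 74 − 1 = 73.
Z = 73 is tantalum, so the daughter is Ta-181.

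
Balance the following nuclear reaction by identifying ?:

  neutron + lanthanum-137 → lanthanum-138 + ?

Conserve mass number: 1 + 137 = 138 + A, so A = 0.
Conserve atomic number: 0 + 57 = 57 + Z, so Z = 0.
A = 0 and Z = 0 is γ — a gamma ray.

gamma ray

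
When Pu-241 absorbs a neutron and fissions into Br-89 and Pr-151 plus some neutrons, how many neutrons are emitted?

2

Conserve mass number: 242 = 89 + 151 + k, so k = 242 − 240 = 2.
Check atomic number: 94 = 35 + 59 + 0 = 94. ✓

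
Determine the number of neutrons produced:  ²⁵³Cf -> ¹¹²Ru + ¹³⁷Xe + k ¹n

4

Conserve mass number: 253 = 112 + 137 + k, so k = 253 − 249 = 4.
Check atomic number: 98 = 44 + 54 + 0 = 98. ✓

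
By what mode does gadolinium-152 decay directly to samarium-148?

ΔA = 148 − 152 = -4; ΔZ = 62 − 64 = -2.
A drops by 4 and Z drops by 2 — the signature of alpha emission.

alpha decay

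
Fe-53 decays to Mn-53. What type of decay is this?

ΔA = 53 − 53 = 0; ΔZ = 25 − 26 = -1.
A is unchanged and Z drops by 1 — a proton has become a neutron (β⁺ emission or electron capture).

beta-plus decay or electron capture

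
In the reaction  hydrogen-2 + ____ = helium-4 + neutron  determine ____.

Conserve mass number: 2 + A = 4 + 1, so A = 3.
Conserve atomic number: 1 + Z = 2 + 0, so Z = 1.
A = 3 and Z = 1 is hydrogen-3 — a triton.

triton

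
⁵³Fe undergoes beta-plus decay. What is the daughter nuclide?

Mn-53

Beta-plus decay: mass number changes by +0, atomic number by -1.
A: 53 = 53; Z: 26 − 1 = 25.
Z = 25 is manganese, so the daughter is ⁵³Mn.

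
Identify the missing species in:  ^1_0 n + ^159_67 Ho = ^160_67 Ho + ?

Conserve mass number: 1 + 159 = 160 + A, so A = 0.
Conserve atomic number: 0 + 67 = 67 + Z, so Z = 0.
A = 0 and Z = 0 is ^0_0 γ — a gamma ray.

gamma ray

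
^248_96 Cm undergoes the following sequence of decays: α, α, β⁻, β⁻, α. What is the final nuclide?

Start: (A, Z) = (248, 96).
After α: (244, 94).
After α: (240, 92).
After β⁻: (240, 93).
After β⁻: (240, 94).
After α: (236, 92).
Z = 92 is uranium.

U-236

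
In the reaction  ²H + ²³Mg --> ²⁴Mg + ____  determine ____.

proton

Conserve mass number: 2 + 23 = 24 + A, so A = 1.
Conserve atomic number: 1 + 12 = 12 + Z, so Z = 1.
A = 1 and Z = 1 is ¹H — a proton.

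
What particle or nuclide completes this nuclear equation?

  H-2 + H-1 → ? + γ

Conserve mass number: 2 + 1 = A + 0, so A = 3.
Conserve atomic number: 1 + 1 = Z + 0, so Z = 2.
Z = 2 is helium, so the species is He-3.

He-3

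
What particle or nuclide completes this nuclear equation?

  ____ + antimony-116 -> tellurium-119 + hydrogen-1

Conserve mass number: A + 116 = 119 + 1, so A = 4.
Conserve atomic number: Z + 51 = 52 + 1, so Z = 2.
A = 4 and Z = 2 is helium-4 — an alpha particle.

alpha particle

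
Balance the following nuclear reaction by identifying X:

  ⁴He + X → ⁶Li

deuteron

Conserve mass number: 4 + A = 6, so A = 2.
Conserve atomic number: 2 + Z = 3, so Z = 1.
A = 2 and Z = 1 is ²H — a deuteron.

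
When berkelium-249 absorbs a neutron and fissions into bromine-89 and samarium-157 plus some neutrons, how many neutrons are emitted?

4

Conserve mass number: 250 = 89 + 157 + k, so k = 250 − 246 = 4.
Check atomic number: 97 = 35 + 62 + 0 = 97. ✓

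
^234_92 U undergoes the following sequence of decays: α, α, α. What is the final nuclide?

Rn-222

Start: (A, Z) = (234, 92).
After α: (230, 90).
After α: (226, 88).
After α: (222, 86).
Z = 86 is radon.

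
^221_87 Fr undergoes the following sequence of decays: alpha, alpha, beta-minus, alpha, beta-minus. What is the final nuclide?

Bi-209

Start: (A, Z) = (221, 87).
After α: (217, 85).
After α: (213, 83).
After β⁻: (213, 84).
After α: (209, 82).
After β⁻: (209, 83).
Z = 83 is bismuth.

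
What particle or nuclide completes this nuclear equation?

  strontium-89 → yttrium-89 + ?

Conserve mass number: 89 = 89 + A, so A = 0.
Conserve atomic number: 38 = 39 + Z, so Z = -1.
A = 0 and Z = -1 is e⁻ — a beta-minus particle.

beta-minus particle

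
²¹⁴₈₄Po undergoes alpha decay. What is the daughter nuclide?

Alpha decay: mass number changes by -4, atomic number by -2.
A: 214 − 4 = 210; Z: 84 − 2 = 82.
Z = 82 is lead, so the daughter is ²¹⁰₈₂Pb.

Pb-210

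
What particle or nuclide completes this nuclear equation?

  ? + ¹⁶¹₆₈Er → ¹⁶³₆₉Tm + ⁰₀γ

Conserve mass number: A + 161 = 163 + 0, so A = 2.
Conserve atomic number: Z + 68 = 69 + 0, so Z = 1.
A = 2 and Z = 1 is ²₁H — a deuteron.

deuteron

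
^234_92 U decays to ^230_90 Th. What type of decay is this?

ΔA = 230 − 234 = -4; ΔZ = 90 − 92 = -2.
A drops by 4 and Z drops by 2 — the signature of alpha emission.

alpha decay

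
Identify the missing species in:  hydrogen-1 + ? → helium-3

Conserve mass number: 1 + A = 3, so A = 2.
Conserve atomic number: 1 + Z = 2, so Z = 1.
A = 2 and Z = 1 is hydrogen-2 — a deuteron.

deuteron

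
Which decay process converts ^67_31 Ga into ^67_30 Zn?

beta-plus decay or electron capture

ΔA = 67 − 67 = 0; ΔZ = 30 − 31 = -1.
A is unchanged and Z drops by 1 — a proton has become a neutron (β⁺ emission or electron capture).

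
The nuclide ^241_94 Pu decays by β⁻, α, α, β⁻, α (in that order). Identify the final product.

Start: (A, Z) = (241, 94).
After β⁻: (241, 95).
After α: (237, 93).
After α: (233, 91).
After β⁻: (233, 92).
After α: (229, 90).
Z = 90 is thorium.

Th-229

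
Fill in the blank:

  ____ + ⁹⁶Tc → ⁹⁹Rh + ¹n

alpha particle

Conserve mass number: A + 96 = 99 + 1, so A = 4.
Conserve atomic number: Z + 43 = 45 + 0, so Z = 2.
A = 4 and Z = 2 is ⁴He — an alpha particle.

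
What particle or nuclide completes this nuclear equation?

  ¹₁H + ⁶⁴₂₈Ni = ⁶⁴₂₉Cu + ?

neutron

Conserve mass number: 1 + 64 = 64 + A, so A = 1.
Conserve atomic number: 1 + 28 = 29 + Z, so Z = 0.
A = 1 and Z = 0 is ¹₀n — a neutron.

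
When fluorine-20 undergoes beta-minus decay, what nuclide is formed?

Ne-20

Beta-minus decay: mass number changes by +0, atomic number by +1.
A: 20 = 20; Z: 9 + 1 = 10.
Z = 10 is neon, so the daughter is neon-20.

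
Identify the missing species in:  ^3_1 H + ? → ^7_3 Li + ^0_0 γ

alpha particle

Conserve mass number: 3 + A = 7 + 0, so A = 4.
Conserve atomic number: 1 + Z = 3 + 0, so Z = 2.
A = 4 and Z = 2 is ^4_2 He — an alpha particle.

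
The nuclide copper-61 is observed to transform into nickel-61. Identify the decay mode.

beta-plus decay or electron capture

ΔA = 61 − 61 = 0; ΔZ = 28 − 29 = -1.
A is unchanged and Z drops by 1 — a proton has become a neutron (β⁺ emission or electron capture).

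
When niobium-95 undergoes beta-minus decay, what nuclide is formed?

Beta-minus decay: mass number changes by +0, atomic number by +1.
A: 95 = 95; Z: 41 + 1 = 42.
Z = 42 is molybdenum, so the daughter is molybdenum-95.

Mo-95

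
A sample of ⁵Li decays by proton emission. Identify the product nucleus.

He-4

Proton emission: mass number changes by -1, atomic number by -1.
A: 5 − 1 = 4; Z: 3 − 1 = 2.
Z = 2 is helium, so the daughter is ⁴He.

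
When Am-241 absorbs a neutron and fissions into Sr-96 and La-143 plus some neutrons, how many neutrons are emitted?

Conserve mass number: 242 = 96 + 143 + k, so k = 242 − 239 = 3.
Check atomic number: 95 = 38 + 57 + 0 = 95. ✓

3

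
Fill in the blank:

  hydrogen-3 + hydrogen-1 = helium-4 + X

gamma ray

Conserve mass number: 3 + 1 = 4 + A, so A = 0.
Conserve atomic number: 1 + 1 = 2 + Z, so Z = 0.
A = 0 and Z = 0 is γ — a gamma ray.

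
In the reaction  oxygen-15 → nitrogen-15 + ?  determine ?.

Conserve mass number: 15 = 15 + A, so A = 0.
Conserve atomic number: 8 = 7 + Z, so Z = 1.
A = 0 and Z = 1 is e⁺ — a positron.

positron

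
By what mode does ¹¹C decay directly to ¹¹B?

beta-plus decay or electron capture

ΔA = 11 − 11 = 0; ΔZ = 5 − 6 = -1.
A is unchanged and Z drops by 1 — a proton has become a neutron (β⁺ emission or electron capture).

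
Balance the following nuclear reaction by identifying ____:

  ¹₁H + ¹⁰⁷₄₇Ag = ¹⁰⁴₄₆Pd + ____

Conserve mass number: 1 + 107 = 104 + A, so A = 4.
Conserve atomic number: 1 + 47 = 46 + Z, so Z = 2.
A = 4 and Z = 2 is ⁴₂He — an alpha particle.

alpha particle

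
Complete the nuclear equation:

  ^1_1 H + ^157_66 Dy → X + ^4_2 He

Tb-154

Conserve mass number: 1 + 157 = A + 4, so A = 154.
Conserve atomic number: 1 + 66 = Z + 2, so Z = 65.
Z = 65 is terbium, so the species is ^154_65 Tb.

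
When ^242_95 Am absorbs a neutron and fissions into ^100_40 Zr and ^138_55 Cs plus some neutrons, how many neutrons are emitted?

Conserve mass number: 243 = 100 + 138 + k, so k = 243 − 238 = 5.
Check atomic number: 95 = 40 + 55 + 0 = 95. ✓

5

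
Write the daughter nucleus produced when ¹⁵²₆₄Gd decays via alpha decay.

Alpha decay: mass number changes by -4, atomic number by -2.
A: 152 − 4 = 148; Z: 64 − 2 = 62.
Z = 62 is samarium, so the daughter is ¹⁴⁸₆₂Sm.

Sm-148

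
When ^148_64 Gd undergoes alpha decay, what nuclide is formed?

Alpha decay: mass number changes by -4, atomic number by -2.
A: 148 − 4 = 144; Z: 64 − 2 = 62.
Z = 62 is samarium, so the daughter is ^144_62 Sm.

Sm-144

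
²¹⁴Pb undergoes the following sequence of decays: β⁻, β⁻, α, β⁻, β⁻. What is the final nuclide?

Po-210

Start: (A, Z) = (214, 82).
After β⁻: (214, 83).
After β⁻: (214, 84).
After α: (210, 82).
After β⁻: (210, 83).
After β⁻: (210, 84).
Z = 84 is polonium.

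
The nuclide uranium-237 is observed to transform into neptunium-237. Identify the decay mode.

ΔA = 237 − 237 = 0; ΔZ = 93 − 92 = +1.
A is unchanged and Z rises by 1 — a neutron has become a proton (β⁻ decay).

beta-minus decay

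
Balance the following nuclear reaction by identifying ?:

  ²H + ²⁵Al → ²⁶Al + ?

Conserve mass number: 2 + 25 = 26 + A, so A = 1.
Conserve atomic number: 1 + 13 = 13 + Z, so Z = 1.
A = 1 and Z = 1 is ¹H — a proton.

proton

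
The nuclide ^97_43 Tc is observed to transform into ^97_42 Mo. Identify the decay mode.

beta-plus decay or electron capture

ΔA = 97 − 97 = 0; ΔZ = 42 − 43 = -1.
A is unchanged and Z drops by 1 — a proton has become a neutron (β⁺ emission or electron capture).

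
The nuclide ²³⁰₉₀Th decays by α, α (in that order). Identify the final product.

Rn-222

Start: (A, Z) = (230, 90).
After α: (226, 88).
After α: (222, 86).
Z = 86 is radon.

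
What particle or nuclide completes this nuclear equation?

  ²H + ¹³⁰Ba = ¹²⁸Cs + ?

Conserve mass number: 2 + 130 = 128 + A, so A = 4.
Conserve atomic number: 1 + 56 = 55 + Z, so Z = 2.
A = 4 and Z = 2 is ⁴He — an alpha particle.

alpha particle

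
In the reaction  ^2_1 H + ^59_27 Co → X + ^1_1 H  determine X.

Conserve mass number: 2 + 59 = A + 1, so A = 60.
Conserve atomic number: 1 + 27 = Z + 1, so Z = 27.
Z = 27 is cobalt, so the species is ^60_27 Co.

Co-60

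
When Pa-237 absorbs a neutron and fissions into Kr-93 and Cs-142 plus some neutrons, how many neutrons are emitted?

Conserve mass number: 238 = 93 + 142 + k, so k = 238 − 235 = 3.
Check atomic number: 91 = 36 + 55 + 0 = 91. ✓

3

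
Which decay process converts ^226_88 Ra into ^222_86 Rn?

alpha decay

ΔA = 222 − 226 = -4; ΔZ = 86 − 88 = -2.
A drops by 4 and Z drops by 2 — the signature of alpha emission.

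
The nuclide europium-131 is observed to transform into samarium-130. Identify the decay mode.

proton emission

ΔA = 130 − 131 = -1; ΔZ = 62 − 63 = -1.
A drops by 1 and Z drops by 1 — a proton was emitted.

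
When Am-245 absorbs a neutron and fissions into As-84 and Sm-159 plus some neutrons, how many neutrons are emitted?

3

Conserve mass number: 246 = 84 + 159 + k, so k = 246 − 243 = 3.
Check atomic number: 95 = 33 + 62 + 0 = 95. ✓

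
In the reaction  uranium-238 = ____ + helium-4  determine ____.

Th-234

Conserve mass number: 238 = A + 4, so A = 234.
Conserve atomic number: 92 = Z + 2, so Z = 90.
Z = 90 is thorium, so the species is thorium-234.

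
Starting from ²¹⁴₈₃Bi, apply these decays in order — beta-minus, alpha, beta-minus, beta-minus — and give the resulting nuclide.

Po-210

Start: (A, Z) = (214, 83).
After β⁻: (214, 84).
After α: (210, 82).
After β⁻: (210, 83).
After β⁻: (210, 84).
Z = 84 is polonium.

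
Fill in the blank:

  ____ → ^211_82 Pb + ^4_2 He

Conserve mass number: A = 211 + 4, so A = 215.
Conserve atomic number: Z = 82 + 2, so Z = 84.
Z = 84 is polonium, so the species is ^215_84 Po.

Po-215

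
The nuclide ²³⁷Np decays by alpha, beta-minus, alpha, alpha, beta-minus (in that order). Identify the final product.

Ac-225

Start: (A, Z) = (237, 93).
After α: (233, 91).
After β⁻: (233, 92).
After α: (229, 90).
After α: (225, 88).
After β⁻: (225, 89).
Z = 89 is actinium.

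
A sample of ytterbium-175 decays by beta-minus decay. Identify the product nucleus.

Beta-minus decay: mass number changes by +0, atomic number by +1.
A: 175 = 175; Z: 70 + 1 = 71.
Z = 71 is lutetium, so the daughter is lutetium-175.

Lu-175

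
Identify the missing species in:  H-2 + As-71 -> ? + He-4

Conserve mass number: 2 + 71 = A + 4, so A = 69.
Conserve atomic number: 1 + 33 = Z + 2, so Z = 32.
Z = 32 is germanium, so the species is Ge-69.

Ge-69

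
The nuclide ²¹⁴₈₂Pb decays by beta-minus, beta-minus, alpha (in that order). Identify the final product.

Start: (A, Z) = (214, 82).
After β⁻: (214, 83).
After β⁻: (214, 84).
After α: (210, 82).
Z = 82 is lead.

Pb-210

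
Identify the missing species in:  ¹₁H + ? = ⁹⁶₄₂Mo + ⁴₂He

Conserve mass number: 1 + A = 96 + 4, so A = 99.
Conserve atomic number: 1 + Z = 42 + 2, so Z = 43.
Z = 43 is technetium, so the species is ⁹⁹₄₃Tc.

Tc-99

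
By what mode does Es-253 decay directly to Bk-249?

ΔA = 249 − 253 = -4; ΔZ = 97 − 99 = -2.
A drops by 4 and Z drops by 2 — the signature of alpha emission.

alpha decay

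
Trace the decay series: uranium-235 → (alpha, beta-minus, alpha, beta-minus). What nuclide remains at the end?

Th-227

Start: (A, Z) = (235, 92).
After α: (231, 90).
After β⁻: (231, 91).
After α: (227, 89).
After β⁻: (227, 90).
Z = 90 is thorium.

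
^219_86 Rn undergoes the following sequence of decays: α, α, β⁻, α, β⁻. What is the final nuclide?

Start: (A, Z) = (219, 86).
After α: (215, 84).
After α: (211, 82).
After β⁻: (211, 83).
After α: (207, 81).
After β⁻: (207, 82).
Z = 82 is lead.

Pb-207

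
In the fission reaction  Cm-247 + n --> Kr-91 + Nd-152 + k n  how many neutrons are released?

5

Conserve mass number: 248 = 91 + 152 + k, so k = 248 − 243 = 5.
Check atomic number: 96 = 36 + 60 + 0 = 96. ✓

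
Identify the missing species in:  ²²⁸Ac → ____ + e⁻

Conserve mass number: 228 = A + 0, so A = 228.
Conserve atomic number: 89 = Z − 1, so Z = 90.
Z = 90 is thorium, so the species is ²²⁸Th.

Th-228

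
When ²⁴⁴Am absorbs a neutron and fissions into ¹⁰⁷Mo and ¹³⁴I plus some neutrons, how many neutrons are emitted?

4

Conserve mass number: 245 = 107 + 134 + k, so k = 245 − 241 = 4.
Check atomic number: 95 = 42 + 53 + 0 = 95. ✓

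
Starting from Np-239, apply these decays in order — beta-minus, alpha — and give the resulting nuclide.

Start: (A, Z) = (239, 93).
After β⁻: (239, 94).
After α: (235, 92).
Z = 92 is uranium.

U-235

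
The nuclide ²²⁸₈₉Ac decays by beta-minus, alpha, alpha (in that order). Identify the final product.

Rn-220

Start: (A, Z) = (228, 89).
After β⁻: (228, 90).
After α: (224, 88).
After α: (220, 86).
Z = 86 is radon.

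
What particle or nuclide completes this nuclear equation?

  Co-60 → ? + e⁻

Conserve mass number: 60 = A + 0, so A = 60.
Conserve atomic number: 27 = Z − 1, so Z = 28.
Z = 28 is nickel, so the species is Ni-60.

Ni-60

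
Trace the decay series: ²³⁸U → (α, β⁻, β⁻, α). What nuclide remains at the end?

Start: (A, Z) = (238, 92).
After α: (234, 90).
After β⁻: (234, 91).
After β⁻: (234, 92).
After α: (230, 90).
Z = 90 is thorium.

Th-230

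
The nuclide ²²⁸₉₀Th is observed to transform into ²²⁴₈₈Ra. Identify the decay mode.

ΔA = 224 − 228 = -4; ΔZ = 88 − 90 = -2.
A drops by 4 and Z drops by 2 — the signature of alpha emission.

alpha decay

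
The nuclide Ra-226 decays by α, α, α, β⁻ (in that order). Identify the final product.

Start: (A, Z) = (226, 88).
After α: (222, 86).
After α: (218, 84).
After α: (214, 82).
After β⁻: (214, 83).
Z = 83 is bismuth.

Bi-214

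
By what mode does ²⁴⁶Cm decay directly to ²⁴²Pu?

alpha decay

ΔA = 242 − 246 = -4; ΔZ = 94 − 96 = -2.
A drops by 4 and Z drops by 2 — the signature of alpha emission.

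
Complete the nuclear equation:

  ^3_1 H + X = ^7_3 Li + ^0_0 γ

alpha particle

Conserve mass number: 3 + A = 7 + 0, so A = 4.
Conserve atomic number: 1 + Z = 3 + 0, so Z = 2.
A = 4 and Z = 2 is ^4_2 He — an alpha particle.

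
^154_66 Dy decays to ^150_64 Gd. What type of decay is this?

alpha decay

ΔA = 150 − 154 = -4; ΔZ = 64 − 66 = -2.
A drops by 4 and Z drops by 2 — the signature of alpha emission.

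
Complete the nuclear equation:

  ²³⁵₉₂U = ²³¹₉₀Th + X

Conserve mass number: 235 = 231 + A, so A = 4.
Conserve atomic number: 92 = 90 + Z, so Z = 2.
A = 4 and Z = 2 is ⁴₂He — an alpha particle.

alpha particle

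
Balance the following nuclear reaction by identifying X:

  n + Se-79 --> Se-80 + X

Conserve mass number: 1 + 79 = 80 + A, so A = 0.
Conserve atomic number: 0 + 34 = 34 + Z, so Z = 0.
A = 0 and Z = 0 is γ — a gamma ray.

gamma ray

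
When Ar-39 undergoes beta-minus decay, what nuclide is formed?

K-39

Beta-minus decay: mass number changes by +0, atomic number by +1.
A: 39 = 39; Z: 18 + 1 = 19.
Z = 19 is potassium, so the daughter is K-39.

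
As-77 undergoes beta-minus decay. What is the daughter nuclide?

Se-77

Beta-minus decay: mass number changes by +0, atomic number by +1.
A: 77 = 77; Z: 33 + 1 = 34.
Z = 34 is selenium, so the daughter is Se-77.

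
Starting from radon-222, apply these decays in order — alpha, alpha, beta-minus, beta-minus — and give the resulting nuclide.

Po-214

Start: (A, Z) = (222, 86).
After α: (218, 84).
After α: (214, 82).
After β⁻: (214, 83).
After β⁻: (214, 84).
Z = 84 is polonium.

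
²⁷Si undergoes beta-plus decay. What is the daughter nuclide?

Beta-plus decay: mass number changes by +0, atomic number by -1.
A: 27 = 27; Z: 14 − 1 = 13.
Z = 13 is aluminium, so the daughter is ²⁷Al.

Al-27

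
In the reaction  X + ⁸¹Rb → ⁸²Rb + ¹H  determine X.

deuteron

Conserve mass number: A + 81 = 82 + 1, so A = 2.
Conserve atomic number: Z + 37 = 37 + 1, so Z = 1.
A = 2 and Z = 1 is ²H — a deuteron.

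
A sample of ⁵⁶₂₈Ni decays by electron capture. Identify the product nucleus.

Co-56

Electron capture: mass number changes by +0, atomic number by -1.
A: 56 = 56; Z: 28 − 1 = 27.
Z = 27 is cobalt, so the daughter is ⁵⁶₂₇Co.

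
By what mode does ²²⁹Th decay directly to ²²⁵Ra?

alpha decay

ΔA = 225 − 229 = -4; ΔZ = 88 − 90 = -2.
A drops by 4 and Z drops by 2 — the signature of alpha emission.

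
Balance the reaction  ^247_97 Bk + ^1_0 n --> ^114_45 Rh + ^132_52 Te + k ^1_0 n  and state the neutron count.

Conserve mass number: 248 = 114 + 132 + k, so k = 248 − 246 = 2.
Check atomic number: 97 = 45 + 52 + 0 = 97. ✓

2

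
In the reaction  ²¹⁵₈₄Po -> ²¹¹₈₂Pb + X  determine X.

Conserve mass number: 215 = 211 + A, so A = 4.
Conserve atomic number: 84 = 82 + Z, so Z = 2.
A = 4 and Z = 2 is ⁴₂He — an alpha particle.

alpha particle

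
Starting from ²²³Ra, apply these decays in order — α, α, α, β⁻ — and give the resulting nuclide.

Bi-211

Start: (A, Z) = (223, 88).
After α: (219, 86).
After α: (215, 84).
After α: (211, 82).
After β⁻: (211, 83).
Z = 83 is bismuth.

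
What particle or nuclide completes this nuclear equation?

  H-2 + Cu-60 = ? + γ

Conserve mass number: 2 + 60 = A + 0, so A = 62.
Conserve atomic number: 1 + 29 = Z + 0, so Z = 30.
Z = 30 is zinc, so the species is Zn-62.

Zn-62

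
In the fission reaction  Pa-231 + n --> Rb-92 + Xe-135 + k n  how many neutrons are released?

5

Conserve mass number: 232 = 92 + 135 + k, so k = 232 − 227 = 5.
Check atomic number: 91 = 37 + 54 + 0 = 91. ✓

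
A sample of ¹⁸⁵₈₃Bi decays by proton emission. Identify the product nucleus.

Pb-184

Proton emission: mass number changes by -1, atomic number by -1.
A: 185 − 1 = 184; Z: 83 − 1 = 82.
Z = 82 is lead, so the daughter is ¹⁸⁴₈₂Pb.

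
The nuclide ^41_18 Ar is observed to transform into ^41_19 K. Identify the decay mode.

beta-minus decay

ΔA = 41 − 41 = 0; ΔZ = 19 − 18 = +1.
A is unchanged and Z rises by 1 — a neutron has become a proton (β⁻ decay).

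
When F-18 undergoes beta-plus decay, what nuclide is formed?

Beta-plus decay: mass number changes by +0, atomic number by -1.
A: 18 = 18; Z: 9 − 1 = 8.
Z = 8 is oxygen, so the daughter is O-18.

O-18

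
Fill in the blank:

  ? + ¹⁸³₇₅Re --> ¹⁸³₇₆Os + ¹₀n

proton

Conserve mass number: A + 183 = 183 + 1, so A = 1.
Conserve atomic number: Z + 75 = 76 + 0, so Z = 1.
A = 1 and Z = 1 is ¹₁H — a proton.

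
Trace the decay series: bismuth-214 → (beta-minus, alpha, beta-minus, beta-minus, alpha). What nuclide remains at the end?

Start: (A, Z) = (214, 83).
After β⁻: (214, 84).
After α: (210, 82).
After β⁻: (210, 83).
After β⁻: (210, 84).
After α: (206, 82).
Z = 82 is lead.

Pb-206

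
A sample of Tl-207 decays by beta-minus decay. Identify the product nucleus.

Pb-207

Beta-minus decay: mass number changes by +0, atomic number by +1.
A: 207 = 207; Z: 81 + 1 = 82.
Z = 82 is lead, so the daughter is Pb-207.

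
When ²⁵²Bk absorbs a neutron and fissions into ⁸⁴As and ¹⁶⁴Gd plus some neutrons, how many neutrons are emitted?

5

Conserve mass number: 253 = 84 + 164 + k, so k = 253 − 248 = 5.
Check atomic number: 97 = 33 + 64 + 0 = 97. ✓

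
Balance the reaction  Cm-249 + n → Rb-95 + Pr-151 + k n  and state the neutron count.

Conserve mass number: 250 = 95 + 151 + k, so k = 250 − 246 = 4.
Check atomic number: 96 = 37 + 59 + 0 = 96. ✓

4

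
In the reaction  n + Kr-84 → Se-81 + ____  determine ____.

Conserve mass number: 1 + 84 = 81 + A, so A = 4.
Conserve atomic number: 0 + 36 = 34 + Z, so Z = 2.
A = 4 and Z = 2 is He-4 — an alpha particle.

alpha particle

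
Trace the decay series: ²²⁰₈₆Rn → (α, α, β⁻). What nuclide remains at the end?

Bi-212

Start: (A, Z) = (220, 86).
After α: (216, 84).
After α: (212, 82).
After β⁻: (212, 83).
Z = 83 is bismuth.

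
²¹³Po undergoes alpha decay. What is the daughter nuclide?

Pb-209

Alpha decay: mass number changes by -4, atomic number by -2.
A: 213 − 4 = 209; Z: 84 − 2 = 82.
Z = 82 is lead, so the daughter is ²⁰⁹Pb.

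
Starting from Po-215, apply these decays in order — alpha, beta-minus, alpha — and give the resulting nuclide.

Tl-207

Start: (A, Z) = (215, 84).
After α: (211, 82).
After β⁻: (211, 83).
After α: (207, 81).
Z = 81 is thallium.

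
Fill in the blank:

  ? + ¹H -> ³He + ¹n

Conserve mass number: A + 1 = 3 + 1, so A = 3.
Conserve atomic number: Z + 1 = 2 + 0, so Z = 1.
A = 3 and Z = 1 is ³H — a triton.

triton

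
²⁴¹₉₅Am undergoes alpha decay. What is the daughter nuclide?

Np-237

Alpha decay: mass number changes by -4, atomic number by -2.
A: 241 − 4 = 237; Z: 95 − 2 = 93.
Z = 93 is neptunium, so the daughter is ²³⁷₉₃Np.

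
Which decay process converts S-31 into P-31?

ΔA = 31 − 31 = 0; ΔZ = 15 − 16 = -1.
A is unchanged and Z drops by 1 — a proton has become a neutron (β⁺ emission or electron capture).

beta-plus decay or electron capture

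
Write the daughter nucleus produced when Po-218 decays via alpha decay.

Alpha decay: mass number changes by -4, atomic number by -2.
A: 218 − 4 = 214; Z: 84 − 2 = 82.
Z = 82 is lead, so the daughter is Pb-214.

Pb-214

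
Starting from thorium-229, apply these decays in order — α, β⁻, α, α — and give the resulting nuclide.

At-217

Start: (A, Z) = (229, 90).
After α: (225, 88).
After β⁻: (225, 89).
After α: (221, 87).
After α: (217, 85).
Z = 85 is astatine.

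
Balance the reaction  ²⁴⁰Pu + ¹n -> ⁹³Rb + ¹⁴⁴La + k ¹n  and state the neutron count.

4

Conserve mass number: 241 = 93 + 144 + k, so k = 241 − 237 = 4.
Check atomic number: 94 = 37 + 57 + 0 = 94. ✓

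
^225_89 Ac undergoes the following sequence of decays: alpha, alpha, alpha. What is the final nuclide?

Bi-213

Start: (A, Z) = (225, 89).
After α: (221, 87).
After α: (217, 85).
After α: (213, 83).
Z = 83 is bismuth.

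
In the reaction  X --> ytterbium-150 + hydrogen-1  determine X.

Conserve mass number: A = 150 + 1, so A = 151.
Conserve atomic number: Z = 70 + 1, so Z = 71.
Z = 71 is lutetium, so the species is lutetium-151.

Lu-151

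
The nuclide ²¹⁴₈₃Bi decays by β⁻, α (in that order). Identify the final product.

Start: (A, Z) = (214, 83).
After β⁻: (214, 84).
After α: (210, 82).
Z = 82 is lead.

Pb-210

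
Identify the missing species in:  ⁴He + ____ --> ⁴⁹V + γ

Sc-45

Conserve mass number: 4 + A = 49 + 0, so A = 45.
Conserve atomic number: 2 + Z = 23 + 0, so Z = 21.
Z = 21 is scandium, so the species is ⁴⁵Sc.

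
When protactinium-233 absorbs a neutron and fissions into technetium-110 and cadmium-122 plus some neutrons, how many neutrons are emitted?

2

Conserve mass number: 234 = 110 + 122 + k, so k = 234 − 232 = 2.
Check atomic number: 91 = 43 + 48 + 0 = 91. ✓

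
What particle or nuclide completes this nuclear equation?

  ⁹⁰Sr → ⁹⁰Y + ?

Conserve mass number: 90 = 90 + A, so A = 0.
Conserve atomic number: 38 = 39 + Z, so Z = -1.
A = 0 and Z = -1 is e⁻ — a beta-minus particle.

beta-minus particle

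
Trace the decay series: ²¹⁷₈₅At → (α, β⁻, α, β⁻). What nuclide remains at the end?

Start: (A, Z) = (217, 85).
After α: (213, 83).
After β⁻: (213, 84).
After α: (209, 82).
After β⁻: (209, 83).
Z = 83 is bismuth.

Bi-209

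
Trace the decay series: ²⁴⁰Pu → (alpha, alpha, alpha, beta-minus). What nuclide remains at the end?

Ac-228

Start: (A, Z) = (240, 94).
After α: (236, 92).
After α: (232, 90).
After α: (228, 88).
After β⁻: (228, 89).
Z = 89 is actinium.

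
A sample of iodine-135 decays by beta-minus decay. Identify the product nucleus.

Xe-135

Beta-minus decay: mass number changes by +0, atomic number by +1.
A: 135 = 135; Z: 53 + 1 = 54.
Z = 54 is xenon, so the daughter is xenon-135.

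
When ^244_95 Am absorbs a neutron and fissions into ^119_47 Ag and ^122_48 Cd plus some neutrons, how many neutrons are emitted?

4

Conserve mass number: 245 = 119 + 122 + k, so k = 245 − 241 = 4.
Check atomic number: 95 = 47 + 48 + 0 = 95. ✓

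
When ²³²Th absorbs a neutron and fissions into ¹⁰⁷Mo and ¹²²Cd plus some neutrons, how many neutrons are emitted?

4

Conserve mass number: 233 = 107 + 122 + k, so k = 233 − 229 = 4.
Check atomic number: 90 = 42 + 48 + 0 = 90. ✓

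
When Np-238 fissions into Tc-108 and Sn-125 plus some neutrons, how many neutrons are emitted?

5

Conserve mass number: 238 = 108 + 125 + k, so k = 238 − 233 = 5.
Check atomic number: 93 = 43 + 50 + 0 = 93. ✓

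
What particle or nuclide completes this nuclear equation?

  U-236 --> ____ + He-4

Th-232

Conserve mass number: 236 = A + 4, so A = 232.
Conserve atomic number: 92 = Z + 2, so Z = 90.
Z = 90 is thorium, so the species is Th-232.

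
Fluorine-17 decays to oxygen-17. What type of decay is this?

beta-plus decay or electron capture

ΔA = 17 − 17 = 0; ΔZ = 8 − 9 = -1.
A is unchanged and Z drops by 1 — a proton has become a neutron (β⁺ emission or electron capture).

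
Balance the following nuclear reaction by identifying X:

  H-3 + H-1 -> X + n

Conserve mass number: 3 + 1 = A + 1, so A = 3.
Conserve atomic number: 1 + 1 = Z + 0, so Z = 2.
Z = 2 is helium, so the species is He-3.

He-3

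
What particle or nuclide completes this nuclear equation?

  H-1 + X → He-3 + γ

Conserve mass number: 1 + A = 3 + 0, so A = 2.
Conserve atomic number: 1 + Z = 2 + 0, so Z = 1.
A = 2 and Z = 1 is H-2 — a deuteron.

deuteron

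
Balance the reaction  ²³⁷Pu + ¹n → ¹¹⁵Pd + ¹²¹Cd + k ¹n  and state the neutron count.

2

Conserve mass number: 238 = 115 + 121 + k, so k = 238 − 236 = 2.
Check atomic number: 94 = 46 + 48 + 0 = 94. ✓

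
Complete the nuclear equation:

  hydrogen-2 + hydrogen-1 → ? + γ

He-3

Conserve mass number: 2 + 1 = A + 0, so A = 3.
Conserve atomic number: 1 + 1 = Z + 0, so Z = 2.
Z = 2 is helium, so the species is helium-3.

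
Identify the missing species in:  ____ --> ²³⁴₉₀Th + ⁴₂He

Conserve mass number: A = 234 + 4, so A = 238.
Conserve atomic number: Z = 90 + 2, so Z = 92.
Z = 92 is uranium, so the species is ²³⁸₉₂U.

U-238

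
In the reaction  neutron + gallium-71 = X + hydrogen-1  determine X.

Zn-71

Conserve mass number: 1 + 71 = A + 1, so A = 71.
Conserve atomic number: 0 + 31 = Z + 1, so Z = 30.
Z = 30 is zinc, so the species is zinc-71.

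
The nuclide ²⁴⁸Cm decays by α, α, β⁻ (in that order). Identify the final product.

Start: (A, Z) = (248, 96).
After α: (244, 94).
After α: (240, 92).
After β⁻: (240, 93).
Z = 93 is neptunium.

Np-240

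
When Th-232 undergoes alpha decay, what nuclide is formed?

Ra-228

Alpha decay: mass number changes by -4, atomic number by -2.
A: 232 − 4 = 228; Z: 90 − 2 = 88.
Z = 88 is radium, so the daughter is Ra-228.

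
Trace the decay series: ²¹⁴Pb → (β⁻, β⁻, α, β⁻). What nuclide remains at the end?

Start: (A, Z) = (214, 82).
After β⁻: (214, 83).
After β⁻: (214, 84).
After α: (210, 82).
After β⁻: (210, 83).
Z = 83 is bismuth.

Bi-210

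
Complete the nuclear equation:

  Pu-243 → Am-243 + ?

beta-minus particle

Conserve mass number: 243 = 243 + A, so A = 0.
Conserve atomic number: 94 = 95 + Z, so Z = -1.
A = 0 and Z = -1 is e⁻ — a beta-minus particle.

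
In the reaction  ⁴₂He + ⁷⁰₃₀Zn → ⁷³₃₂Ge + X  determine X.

neutron

Conserve mass number: 4 + 70 = 73 + A, so A = 1.
Conserve atomic number: 2 + 30 = 32 + Z, so Z = 0.
A = 1 and Z = 0 is ¹₀n — a neutron.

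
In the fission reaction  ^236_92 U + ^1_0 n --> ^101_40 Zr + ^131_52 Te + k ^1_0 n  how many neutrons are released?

5

Conserve mass number: 237 = 101 + 131 + k, so k = 237 − 232 = 5.
Check atomic number: 92 = 40 + 52 + 0 = 92. ✓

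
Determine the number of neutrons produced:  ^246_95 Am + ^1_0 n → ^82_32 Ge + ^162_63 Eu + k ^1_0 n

3

Conserve mass number: 247 = 82 + 162 + k, so k = 247 − 244 = 3.
Check atomic number: 95 = 32 + 63 + 0 = 95. ✓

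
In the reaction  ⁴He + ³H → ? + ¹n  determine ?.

Conserve mass number: 4 + 3 = A + 1, so A = 6.
Conserve atomic number: 2 + 1 = Z + 0, so Z = 3.
Z = 3 is lithium, so the species is ⁶Li.

Li-6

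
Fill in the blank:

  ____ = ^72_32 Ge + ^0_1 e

As-72

Conserve mass number: A = 72 + 0, so A = 72.
Conserve atomic number: Z = 32 + 1, so Z = 33.
Z = 33 is arsenic, so the species is ^72_33 As.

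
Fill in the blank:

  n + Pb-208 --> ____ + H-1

Conserve mass number: 1 + 208 = A + 1, so A = 208.
Conserve atomic number: 0 + 82 = Z + 1, so Z = 81.
Z = 81 is thallium, so the species is Tl-208.

Tl-208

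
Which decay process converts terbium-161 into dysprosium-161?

ΔA = 161 − 161 = 0; ΔZ = 66 − 65 = +1.
A is unchanged and Z rises by 1 — a neutron has become a proton (β⁻ decay).

beta-minus decay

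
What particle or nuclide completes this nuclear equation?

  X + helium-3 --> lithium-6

Conserve mass number: A + 3 = 6, so A = 3.
Conserve atomic number: Z + 2 = 3, so Z = 1.
A = 3 and Z = 1 is hydrogen-3 — a triton.

triton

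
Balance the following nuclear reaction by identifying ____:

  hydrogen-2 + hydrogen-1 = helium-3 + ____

Conserve mass number: 2 + 1 = 3 + A, so A = 0.
Conserve atomic number: 1 + 1 = 2 + Z, so Z = 0.
A = 0 and Z = 0 is γ — a gamma ray.

gamma ray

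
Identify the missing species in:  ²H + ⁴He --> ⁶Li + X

Conserve mass number: 2 + 4 = 6 + A, so A = 0.
Conserve atomic number: 1 + 2 = 3 + Z, so Z = 0.
A = 0 and Z = 0 is γ — a gamma ray.

gamma ray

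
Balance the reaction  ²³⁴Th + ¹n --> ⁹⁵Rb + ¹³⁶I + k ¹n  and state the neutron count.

Conserve mass number: 235 = 95 + 136 + k, so k = 235 − 231 = 4.
Check atomic number: 90 = 37 + 53 + 0 = 90. ✓

4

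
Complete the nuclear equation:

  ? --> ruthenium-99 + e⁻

Tc-99

Conserve mass number: A = 99 + 0, so A = 99.
Conserve atomic number: Z = 44 − 1, so Z = 43.
Z = 43 is technetium, so the species is technetium-99.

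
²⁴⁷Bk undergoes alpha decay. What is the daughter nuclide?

Am-243

Alpha decay: mass number changes by -4, atomic number by -2.
A: 247 − 4 = 243; Z: 97 − 2 = 95.
Z = 95 is americium, so the daughter is ²⁴³Am.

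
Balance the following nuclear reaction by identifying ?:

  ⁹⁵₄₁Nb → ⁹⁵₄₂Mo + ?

Conserve mass number: 95 = 95 + A, so A = 0.
Conserve atomic number: 41 = 42 + Z, so Z = -1.
A = 0 and Z = -1 is ⁰₋₁e — a beta-minus particle.

beta-minus particle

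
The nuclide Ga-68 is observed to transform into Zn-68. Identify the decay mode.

beta-plus decay or electron capture

ΔA = 68 − 68 = 0; ΔZ = 30 − 31 = -1.
A is unchanged and Z drops by 1 — a proton has become a neutron (β⁺ emission or electron capture).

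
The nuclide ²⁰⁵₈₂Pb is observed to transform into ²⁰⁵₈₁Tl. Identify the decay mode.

ΔA = 205 − 205 = 0; ΔZ = 81 − 82 = -1.
A is unchanged and Z drops by 1 — a proton has become a neutron (β⁺ emission or electron capture).

beta-plus decay or electron capture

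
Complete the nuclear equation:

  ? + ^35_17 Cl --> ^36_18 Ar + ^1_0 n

Conserve mass number: A + 35 = 36 + 1, so A = 2.
Conserve atomic number: Z + 17 = 18 + 0, so Z = 1.
A = 2 and Z = 1 is ^2_1 H — a deuteron.

deuteron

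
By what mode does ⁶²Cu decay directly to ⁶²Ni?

ΔA = 62 − 62 = 0; ΔZ = 28 − 29 = -1.
A is unchanged and Z drops by 1 — a proton has become a neutron (β⁺ emission or electron capture).

beta-plus decay or electron capture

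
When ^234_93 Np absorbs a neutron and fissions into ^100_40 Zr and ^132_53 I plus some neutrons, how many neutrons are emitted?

Conserve mass number: 235 = 100 + 132 + k, so k = 235 − 232 = 3.
Check atomic number: 93 = 40 + 53 + 0 = 93. ✓

3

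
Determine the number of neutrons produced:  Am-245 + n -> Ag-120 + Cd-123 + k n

3

Conserve mass number: 246 = 120 + 123 + k, so k = 246 − 243 = 3.
Check atomic number: 95 = 47 + 48 + 0 = 95. ✓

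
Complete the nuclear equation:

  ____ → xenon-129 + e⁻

Conserve mass number: A = 129 + 0, so A = 129.
Conserve atomic number: Z = 54 − 1, so Z = 53.
Z = 53 is iodine, so the species is iodine-129.

I-129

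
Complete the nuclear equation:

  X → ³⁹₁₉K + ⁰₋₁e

Conserve mass number: A = 39 + 0, so A = 39.
Conserve atomic number: Z = 19 − 1, so Z = 18.
Z = 18 is argon, so the species is ³⁹₁₈Ar.

Ar-39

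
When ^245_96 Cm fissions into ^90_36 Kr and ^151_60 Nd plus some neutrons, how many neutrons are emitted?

Conserve mass number: 245 = 90 + 151 + k, so k = 245 − 241 = 4.
Check atomic number: 96 = 36 + 60 + 0 = 96. ✓

4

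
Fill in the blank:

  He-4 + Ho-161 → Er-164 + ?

proton

Conserve mass number: 4 + 161 = 164 + A, so A = 1.
Conserve atomic number: 2 + 67 = 68 + Z, so Z = 1.
A = 1 and Z = 1 is H-1 — a proton.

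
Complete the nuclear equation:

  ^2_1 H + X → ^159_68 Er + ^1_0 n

Ho-158

Conserve mass number: 2 + A = 159 + 1, so A = 158.
Conserve atomic number: 1 + Z = 68 + 0, so Z = 67.
Z = 67 is holmium, so the species is ^158_67 Ho.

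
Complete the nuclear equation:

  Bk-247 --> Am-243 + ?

Conserve mass number: 247 = 243 + A, so A = 4.
Conserve atomic number: 97 = 95 + Z, so Z = 2.
A = 4 and Z = 2 is He-4 — an alpha particle.

alpha particle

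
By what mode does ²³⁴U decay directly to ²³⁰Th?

ΔA = 230 − 234 = -4; ΔZ = 90 − 92 = -2.
A drops by 4 and Z drops by 2 — the signature of alpha emission.

alpha decay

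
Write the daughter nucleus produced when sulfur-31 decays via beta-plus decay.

P-31

Beta-plus decay: mass number changes by +0, atomic number by -1.
A: 31 = 31; Z: 16 − 1 = 15.
Z = 15 is phosphorus, so the daughter is phosphorus-31.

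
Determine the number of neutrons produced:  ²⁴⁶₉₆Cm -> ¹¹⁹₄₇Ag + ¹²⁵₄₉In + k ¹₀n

2

Conserve mass number: 246 = 119 + 125 + k, so k = 246 − 244 = 2.
Check atomic number: 96 = 47 + 49 + 0 = 96. ✓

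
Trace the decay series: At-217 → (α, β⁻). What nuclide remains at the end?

Start: (A, Z) = (217, 85).
After α: (213, 83).
After β⁻: (213, 84).
Z = 84 is polonium.

Po-213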